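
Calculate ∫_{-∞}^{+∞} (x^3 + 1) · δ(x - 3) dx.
28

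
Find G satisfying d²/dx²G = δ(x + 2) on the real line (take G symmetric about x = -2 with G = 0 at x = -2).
\frac{|x + 2|}{2}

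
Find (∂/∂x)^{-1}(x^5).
\frac{x^{6}}{6}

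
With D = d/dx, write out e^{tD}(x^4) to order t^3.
x \left(4 t^{3} + 6 t^{2} x + 4 t x^{2} + x^{3}\right)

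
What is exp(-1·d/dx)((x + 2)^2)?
x^{2} + 2 x + 1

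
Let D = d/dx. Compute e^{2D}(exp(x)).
e^{x + 2}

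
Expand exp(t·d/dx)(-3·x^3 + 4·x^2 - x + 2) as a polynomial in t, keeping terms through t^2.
t^{2} \left(4 - 9 x\right) - t \left(9 x^{2} - 8 x + 1\right) - 3 x^{3} + 4 x^{2} - x + 2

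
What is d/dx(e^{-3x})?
- 3 e^{- 3 x}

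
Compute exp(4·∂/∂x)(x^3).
x^{3} + 12 x^{2} + 48 x + 64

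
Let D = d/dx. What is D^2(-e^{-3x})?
- 9 e^{- 3 x}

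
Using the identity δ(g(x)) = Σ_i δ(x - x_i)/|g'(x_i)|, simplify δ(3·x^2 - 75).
\frac{\delta(x - 5) + \delta(x + 5)}{30}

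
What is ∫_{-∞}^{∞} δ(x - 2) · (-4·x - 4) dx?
-12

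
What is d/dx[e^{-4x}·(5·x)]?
5 \left(1 - 4 x\right) e^{- 4 x}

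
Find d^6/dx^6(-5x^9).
- 302400 x^{3}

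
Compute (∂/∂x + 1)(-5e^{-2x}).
5 e^{- 2 x}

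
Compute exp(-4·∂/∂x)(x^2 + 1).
x^{2} - 8 x + 17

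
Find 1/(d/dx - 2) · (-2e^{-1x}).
\frac{2 e^{- x}}{3}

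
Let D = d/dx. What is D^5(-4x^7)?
- 10080 x^{2}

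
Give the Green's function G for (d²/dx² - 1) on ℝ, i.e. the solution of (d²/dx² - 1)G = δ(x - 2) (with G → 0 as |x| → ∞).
-\frac{e^{-|x - 2|}}{2}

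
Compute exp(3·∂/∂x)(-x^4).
- x^{4} - 12 x^{3} - 54 x^{2} - 108 x - 81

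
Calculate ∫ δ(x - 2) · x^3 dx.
8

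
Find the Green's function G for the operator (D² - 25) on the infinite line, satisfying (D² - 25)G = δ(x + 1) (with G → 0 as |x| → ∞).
-\frac{e^{-5|x + 1|}}{10}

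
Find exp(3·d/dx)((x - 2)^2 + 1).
x^{2} + 2 x + 2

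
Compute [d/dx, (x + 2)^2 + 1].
2 x + 4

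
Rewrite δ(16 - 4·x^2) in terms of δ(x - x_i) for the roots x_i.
\frac{\delta(x - 2) + \delta(x + 2)}{16}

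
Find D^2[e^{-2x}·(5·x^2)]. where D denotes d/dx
10 \left(2 x^{2} - 4 x + 1\right) e^{- 2 x}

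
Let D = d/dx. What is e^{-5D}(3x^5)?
3 x^{5} - 75 x^{4} + 750 x^{3} - 3750 x^{2} + 9375 x - 9375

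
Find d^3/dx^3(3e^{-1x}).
- 3 e^{- x}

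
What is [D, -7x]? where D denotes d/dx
-7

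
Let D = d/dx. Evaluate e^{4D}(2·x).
2 x + 8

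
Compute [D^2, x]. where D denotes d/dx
2D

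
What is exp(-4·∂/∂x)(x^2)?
x^{2} - 8 x + 16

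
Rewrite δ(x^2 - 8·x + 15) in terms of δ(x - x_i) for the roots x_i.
\frac{\delta(x - 5) + \delta(x - 3)}{2}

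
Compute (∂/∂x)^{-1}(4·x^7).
\frac{x^{8}}{2}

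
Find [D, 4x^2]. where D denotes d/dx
8 x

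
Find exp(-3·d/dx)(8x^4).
8 x^{4} - 96 x^{3} + 432 x^{2} - 864 x + 648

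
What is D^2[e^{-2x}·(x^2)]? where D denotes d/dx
2 \left(2 x^{2} - 4 x + 1\right) e^{- 2 x}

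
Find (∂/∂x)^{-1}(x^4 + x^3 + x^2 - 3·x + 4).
\frac{x^{5}}{5} + \frac{x^{4}}{4} + \frac{x^{3}}{3} - \frac{3 x^{2}}{2} + 4 x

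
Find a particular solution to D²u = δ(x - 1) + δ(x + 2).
\frac{|x - 1|}{2} + \frac{|x + 2|}{2}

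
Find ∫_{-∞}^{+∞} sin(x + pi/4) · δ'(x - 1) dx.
- \cos{\left(\frac{\pi}{4} + 1 \right)}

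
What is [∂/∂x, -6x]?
-6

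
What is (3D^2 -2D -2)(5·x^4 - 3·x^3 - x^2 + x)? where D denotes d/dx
- 10 x^{4} - 34 x^{3} + 200 x^{2} - 52 x - 8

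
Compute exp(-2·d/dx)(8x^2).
8 x^{2} - 32 x + 32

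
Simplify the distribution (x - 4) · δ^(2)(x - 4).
-2\delta'(x - 4)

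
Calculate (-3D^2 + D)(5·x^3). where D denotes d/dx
15 x \left(x - 6\right)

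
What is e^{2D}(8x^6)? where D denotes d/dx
8 x^{6} + 96 x^{5} + 480 x^{4} + 1280 x^{3} + 1920 x^{2} + 1536 x + 512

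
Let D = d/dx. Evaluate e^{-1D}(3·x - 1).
3 x - 4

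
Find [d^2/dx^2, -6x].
-12\frac{d}{dx}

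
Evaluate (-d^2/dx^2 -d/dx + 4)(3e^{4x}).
- 48 e^{4 x}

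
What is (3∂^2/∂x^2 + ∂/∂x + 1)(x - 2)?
x - 1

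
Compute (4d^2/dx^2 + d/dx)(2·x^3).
6 x \left(x + 8\right)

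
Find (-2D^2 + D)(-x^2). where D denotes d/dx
4 - 2 x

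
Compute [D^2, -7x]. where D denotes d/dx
-14D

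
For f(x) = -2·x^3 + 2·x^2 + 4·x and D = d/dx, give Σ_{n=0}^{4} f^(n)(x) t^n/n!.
- 2 t^{3} + 2 t^{2} \left(1 - 3 x\right) + 2 t \left(- 3 x^{2} + 2 x + 2\right) - 2 x^{3} + 2 x^{2} + 4 x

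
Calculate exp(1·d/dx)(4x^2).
4 x^{2} + 8 x + 4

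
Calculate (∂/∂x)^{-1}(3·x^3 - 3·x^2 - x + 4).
\frac{3 x^{4}}{4} - x^{3} - \frac{x^{2}}{2} + 4 x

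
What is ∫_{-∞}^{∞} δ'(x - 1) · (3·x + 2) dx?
-3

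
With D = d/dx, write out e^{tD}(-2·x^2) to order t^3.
- 2 t^{2} - 4 t x - 2 x^{2}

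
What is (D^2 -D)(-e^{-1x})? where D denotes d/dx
- 2 e^{- x}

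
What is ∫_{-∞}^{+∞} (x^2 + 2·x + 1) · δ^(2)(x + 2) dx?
2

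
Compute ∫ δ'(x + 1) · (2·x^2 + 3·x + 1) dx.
1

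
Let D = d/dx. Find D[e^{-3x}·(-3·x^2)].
3 x \left(3 x - 2\right) e^{- 3 x}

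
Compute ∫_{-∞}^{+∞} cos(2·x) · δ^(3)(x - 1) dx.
- 8 \sin{\left(2 \right)}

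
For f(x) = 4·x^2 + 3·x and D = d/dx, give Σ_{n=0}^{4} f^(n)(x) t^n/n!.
4 t^{2} + t \left(8 x + 3\right) + 4 x^{2} + 3 x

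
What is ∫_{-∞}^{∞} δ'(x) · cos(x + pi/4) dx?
\frac{\sqrt{2}}{2}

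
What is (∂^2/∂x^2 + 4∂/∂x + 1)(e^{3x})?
22 e^{3 x}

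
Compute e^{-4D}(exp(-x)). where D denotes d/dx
e^{4 - x}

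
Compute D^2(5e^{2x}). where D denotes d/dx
20 e^{2 x}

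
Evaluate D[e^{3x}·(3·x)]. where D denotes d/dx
\left(9 x + 3\right) e^{3 x}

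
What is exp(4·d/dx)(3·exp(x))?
3 e^{x + 4}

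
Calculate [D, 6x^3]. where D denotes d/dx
18 x^{2}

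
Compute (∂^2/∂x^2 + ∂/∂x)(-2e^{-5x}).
- 40 e^{- 5 x}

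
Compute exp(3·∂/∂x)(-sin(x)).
- \sin{\left(x + 3 \right)}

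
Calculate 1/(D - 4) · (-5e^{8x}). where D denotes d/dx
- \frac{5 e^{8 x}}{4}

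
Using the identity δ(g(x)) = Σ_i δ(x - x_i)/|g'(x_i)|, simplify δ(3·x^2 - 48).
\frac{\delta(x - 4) + \delta(x + 4)}{24}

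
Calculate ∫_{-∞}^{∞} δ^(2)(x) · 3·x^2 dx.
6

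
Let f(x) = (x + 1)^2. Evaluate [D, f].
2 x + 2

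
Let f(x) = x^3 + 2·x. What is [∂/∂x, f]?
3 x^{2} + 2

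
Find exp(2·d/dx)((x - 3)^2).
x^{2} - 2 x + 1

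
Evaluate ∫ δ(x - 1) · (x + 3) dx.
4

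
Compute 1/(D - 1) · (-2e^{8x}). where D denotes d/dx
- \frac{2 e^{8 x}}{7}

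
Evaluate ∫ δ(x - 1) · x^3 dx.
1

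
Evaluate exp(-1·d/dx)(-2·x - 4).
- 2 x - 2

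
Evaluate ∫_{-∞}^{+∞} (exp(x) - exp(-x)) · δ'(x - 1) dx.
- 2 \cosh{\left(1 \right)}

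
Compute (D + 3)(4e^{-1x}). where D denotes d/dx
8 e^{- x}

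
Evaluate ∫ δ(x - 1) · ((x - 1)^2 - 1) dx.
-1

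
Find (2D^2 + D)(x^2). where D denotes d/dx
2 x + 4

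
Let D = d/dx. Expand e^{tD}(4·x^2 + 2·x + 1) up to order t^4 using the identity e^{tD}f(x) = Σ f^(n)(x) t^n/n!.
4 t^{2} + 2 t \left(4 x + 1\right) + 4 x^{2} + 2 x + 1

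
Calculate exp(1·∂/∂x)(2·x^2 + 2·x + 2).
2 x^{2} + 6 x + 6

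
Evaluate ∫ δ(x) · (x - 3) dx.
-3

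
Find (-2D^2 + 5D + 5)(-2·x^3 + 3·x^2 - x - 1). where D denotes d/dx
- 10 x^{3} - 15 x^{2} + 49 x - 22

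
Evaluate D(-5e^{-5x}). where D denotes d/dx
25 e^{- 5 x}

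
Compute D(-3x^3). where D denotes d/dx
- 9 x^{2}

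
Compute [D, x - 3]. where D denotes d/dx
1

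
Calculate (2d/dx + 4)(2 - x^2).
- 4 x^{2} - 4 x + 8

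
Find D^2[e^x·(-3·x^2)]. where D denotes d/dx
3 \left(- x^{2} - 4 x - 2\right) e^{x}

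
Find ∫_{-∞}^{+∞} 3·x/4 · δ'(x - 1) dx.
- \frac{3}{4}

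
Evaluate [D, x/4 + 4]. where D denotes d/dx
\frac{1}{4}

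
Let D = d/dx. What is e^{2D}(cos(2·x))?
\cos{\left(2 x + 4 \right)}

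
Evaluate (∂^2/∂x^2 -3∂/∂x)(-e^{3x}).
0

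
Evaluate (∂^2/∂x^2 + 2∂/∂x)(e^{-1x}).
- e^{- x}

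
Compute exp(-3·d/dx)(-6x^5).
- 6 x^{5} + 90 x^{4} - 540 x^{3} + 1620 x^{2} - 2430 x + 1458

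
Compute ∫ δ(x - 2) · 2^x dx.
4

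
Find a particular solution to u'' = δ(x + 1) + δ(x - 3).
\frac{|x + 1|}{2} + \frac{|x - 3|}{2}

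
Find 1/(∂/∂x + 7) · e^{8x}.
\frac{e^{8 x}}{15}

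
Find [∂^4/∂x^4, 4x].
16\frac{d^{3}}{dx^{3}}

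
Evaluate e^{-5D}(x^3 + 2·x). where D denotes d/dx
x^{3} - 15 x^{2} + 77 x - 135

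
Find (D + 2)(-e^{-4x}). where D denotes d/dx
2 e^{- 4 x}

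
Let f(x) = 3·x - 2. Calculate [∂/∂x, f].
3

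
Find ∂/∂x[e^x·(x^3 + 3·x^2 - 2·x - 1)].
\left(x^{3} + 6 x^{2} + 4 x - 3\right) e^{x}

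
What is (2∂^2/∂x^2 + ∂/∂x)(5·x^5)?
25 x^{3} \left(x + 8\right)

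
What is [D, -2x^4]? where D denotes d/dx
- 8 x^{3}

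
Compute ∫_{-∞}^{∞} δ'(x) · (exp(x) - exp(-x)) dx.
-2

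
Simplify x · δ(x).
0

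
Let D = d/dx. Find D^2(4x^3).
24 x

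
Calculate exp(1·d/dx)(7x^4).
7 x^{4} + 28 x^{3} + 42 x^{2} + 28 x + 7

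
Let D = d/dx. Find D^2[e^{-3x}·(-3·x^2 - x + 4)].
9 \left(- 3 x^{2} + 3 x + 4\right) e^{- 3 x}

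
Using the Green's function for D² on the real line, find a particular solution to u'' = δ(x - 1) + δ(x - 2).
\frac{|x - 1|}{2} + \frac{|x - 2|}{2}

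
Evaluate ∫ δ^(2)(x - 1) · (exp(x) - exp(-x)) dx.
2 \sinh{\left(1 \right)}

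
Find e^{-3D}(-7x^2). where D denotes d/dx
- 7 x^{2} + 42 x - 63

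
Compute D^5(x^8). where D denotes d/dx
6720 x^{3}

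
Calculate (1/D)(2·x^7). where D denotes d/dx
\frac{x^{8}}{4}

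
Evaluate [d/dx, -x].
-1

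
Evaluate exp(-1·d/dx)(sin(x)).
\sin{\left(x - 1 \right)}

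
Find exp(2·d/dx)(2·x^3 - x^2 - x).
2 x^{3} + 11 x^{2} + 19 x + 10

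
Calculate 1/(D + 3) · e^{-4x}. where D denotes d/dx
- e^{- 4 x}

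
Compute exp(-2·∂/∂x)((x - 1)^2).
x^{2} - 6 x + 9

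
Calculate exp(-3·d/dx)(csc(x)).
\csc{\left(x - 3 \right)}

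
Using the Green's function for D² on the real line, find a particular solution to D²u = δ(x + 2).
\frac{|x + 2|}{2}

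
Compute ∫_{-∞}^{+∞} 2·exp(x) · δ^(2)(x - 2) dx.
2 e^{2}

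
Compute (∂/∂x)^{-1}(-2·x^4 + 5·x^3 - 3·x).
- \frac{2 x^{5}}{5} + \frac{5 x^{4}}{4} - \frac{3 x^{2}}{2}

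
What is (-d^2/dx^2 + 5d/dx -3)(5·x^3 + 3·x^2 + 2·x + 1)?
- 15 x^{3} + 66 x^{2} - 6 x + 1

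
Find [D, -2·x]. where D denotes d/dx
-2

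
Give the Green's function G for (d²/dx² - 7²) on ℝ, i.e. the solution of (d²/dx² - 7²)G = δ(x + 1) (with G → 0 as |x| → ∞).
-\frac{e^{-7|x + 1|}}{14}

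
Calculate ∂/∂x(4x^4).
16 x^{3}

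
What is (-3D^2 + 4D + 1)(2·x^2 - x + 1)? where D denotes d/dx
2 x^{2} + 15 x - 15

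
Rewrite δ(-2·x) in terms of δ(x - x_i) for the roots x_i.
\frac{\delta(x)}{2}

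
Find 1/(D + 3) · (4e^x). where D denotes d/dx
e^{x}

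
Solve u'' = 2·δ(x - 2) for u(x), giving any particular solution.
|x - 2|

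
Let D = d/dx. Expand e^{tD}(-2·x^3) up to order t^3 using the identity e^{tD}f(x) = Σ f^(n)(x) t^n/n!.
- 2 t^{3} - 6 t^{2} x - 6 t x^{2} - 2 x^{3}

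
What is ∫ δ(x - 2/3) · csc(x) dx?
\csc{\left(\frac{2}{3} \right)}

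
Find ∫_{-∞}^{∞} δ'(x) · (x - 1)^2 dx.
2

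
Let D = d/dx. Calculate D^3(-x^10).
- 720 x^{7}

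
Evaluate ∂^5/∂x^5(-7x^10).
- 211680 x^{5}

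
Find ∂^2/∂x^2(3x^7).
126 x^{5}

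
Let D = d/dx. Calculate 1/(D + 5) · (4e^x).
\frac{2 e^{x}}{3}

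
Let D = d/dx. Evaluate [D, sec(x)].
\tan{\left(x \right)} \sec{\left(x \right)}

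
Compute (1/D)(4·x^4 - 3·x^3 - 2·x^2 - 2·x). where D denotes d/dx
\frac{4 x^{5}}{5} - \frac{3 x^{4}}{4} - \frac{2 x^{3}}{3} - x^{2}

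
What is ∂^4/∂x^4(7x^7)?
5880 x^{3}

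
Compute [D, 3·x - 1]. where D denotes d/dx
3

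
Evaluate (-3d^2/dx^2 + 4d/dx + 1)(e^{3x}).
- 14 e^{3 x}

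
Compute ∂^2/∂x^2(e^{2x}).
4 e^{2 x}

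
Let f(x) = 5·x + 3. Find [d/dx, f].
5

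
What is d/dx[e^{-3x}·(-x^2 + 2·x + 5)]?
\left(3 x^{2} - 8 x - 13\right) e^{- 3 x}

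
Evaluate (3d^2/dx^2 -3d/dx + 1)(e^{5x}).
61 e^{5 x}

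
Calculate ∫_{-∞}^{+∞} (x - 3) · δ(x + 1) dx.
-4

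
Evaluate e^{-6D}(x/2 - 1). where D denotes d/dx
\frac{x}{2} - 4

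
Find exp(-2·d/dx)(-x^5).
- x^{5} + 10 x^{4} - 40 x^{3} + 80 x^{2} - 80 x + 32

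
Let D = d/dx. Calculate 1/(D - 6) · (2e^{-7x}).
- \frac{2 e^{- 7 x}}{13}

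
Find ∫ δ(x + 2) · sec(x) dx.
\sec{\left(2 \right)}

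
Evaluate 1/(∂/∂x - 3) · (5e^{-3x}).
- \frac{5 e^{- 3 x}}{6}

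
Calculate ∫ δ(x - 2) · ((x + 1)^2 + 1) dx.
10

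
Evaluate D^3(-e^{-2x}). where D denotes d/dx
8 e^{- 2 x}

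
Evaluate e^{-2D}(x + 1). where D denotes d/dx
x - 1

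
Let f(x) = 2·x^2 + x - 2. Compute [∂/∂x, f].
4 x + 1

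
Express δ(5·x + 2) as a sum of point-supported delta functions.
\frac{\delta(x + 2/5)}{5}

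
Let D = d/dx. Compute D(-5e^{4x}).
- 20 e^{4 x}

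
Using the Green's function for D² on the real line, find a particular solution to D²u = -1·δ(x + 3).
-\frac{|x + 3|}{2}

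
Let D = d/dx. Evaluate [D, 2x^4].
8 x^{3}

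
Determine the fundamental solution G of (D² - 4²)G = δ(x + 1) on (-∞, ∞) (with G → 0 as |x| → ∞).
-\frac{e^{-4|x + 1|}}{8}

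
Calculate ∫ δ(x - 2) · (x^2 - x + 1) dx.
3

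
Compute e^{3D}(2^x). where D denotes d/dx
2^{x + 3}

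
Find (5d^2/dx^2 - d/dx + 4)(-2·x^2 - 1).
- 8 x^{2} + 4 x - 24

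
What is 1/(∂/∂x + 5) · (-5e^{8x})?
- \frac{5 e^{8 x}}{13}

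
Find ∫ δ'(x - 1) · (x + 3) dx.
-1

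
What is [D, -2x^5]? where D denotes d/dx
- 10 x^{4}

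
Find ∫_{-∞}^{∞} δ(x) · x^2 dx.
0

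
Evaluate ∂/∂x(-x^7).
- 7 x^{6}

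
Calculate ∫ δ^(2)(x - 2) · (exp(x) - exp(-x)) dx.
2 \sinh{\left(2 \right)}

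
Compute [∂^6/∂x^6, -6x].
-36\frac{d^{5}}{dx^{5}}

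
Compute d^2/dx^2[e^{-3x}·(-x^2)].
\left(- 9 x^{2} + 12 x - 2\right) e^{- 3 x}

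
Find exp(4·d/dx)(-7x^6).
- 7 x^{6} - 168 x^{5} - 1680 x^{4} - 8960 x^{3} - 26880 x^{2} - 43008 x - 28672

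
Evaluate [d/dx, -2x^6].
- 12 x^{5}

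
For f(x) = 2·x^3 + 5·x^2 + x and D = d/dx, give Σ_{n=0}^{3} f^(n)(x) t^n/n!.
2 t^{3} + t^{2} \left(6 x + 5\right) + t \left(6 x^{2} + 10 x + 1\right) + 2 x^{3} + 5 x^{2} + x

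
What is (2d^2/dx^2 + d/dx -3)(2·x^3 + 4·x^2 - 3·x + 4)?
- 6 x^{3} - 6 x^{2} + 41 x + 1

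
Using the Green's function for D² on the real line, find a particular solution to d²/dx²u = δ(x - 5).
\frac{|x - 5|}{2}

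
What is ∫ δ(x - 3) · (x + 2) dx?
5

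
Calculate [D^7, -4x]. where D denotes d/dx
-28D^{6}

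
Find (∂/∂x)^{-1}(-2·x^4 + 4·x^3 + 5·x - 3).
- \frac{2 x^{5}}{5} + x^{4} + \frac{5 x^{2}}{2} - 3 x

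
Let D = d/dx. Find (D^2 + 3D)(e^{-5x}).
10 e^{- 5 x}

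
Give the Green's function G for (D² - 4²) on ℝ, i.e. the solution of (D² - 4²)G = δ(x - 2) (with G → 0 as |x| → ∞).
-\frac{e^{-4|x - 2|}}{8}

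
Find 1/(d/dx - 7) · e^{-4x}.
- \frac{e^{- 4 x}}{11}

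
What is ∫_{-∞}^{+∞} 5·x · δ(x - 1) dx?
5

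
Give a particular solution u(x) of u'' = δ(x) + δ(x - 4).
\frac{|x|}{2} + \frac{|x - 4|}{2}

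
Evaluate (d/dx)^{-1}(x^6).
\frac{x^{7}}{7}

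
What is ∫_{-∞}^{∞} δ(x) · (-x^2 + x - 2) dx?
-2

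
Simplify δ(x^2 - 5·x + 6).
\frac{\delta(x - 2) + \delta(x - 3)}{1}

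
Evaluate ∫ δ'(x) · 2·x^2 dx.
0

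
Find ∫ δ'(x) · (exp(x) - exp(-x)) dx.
-2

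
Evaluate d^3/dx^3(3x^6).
360 x^{3}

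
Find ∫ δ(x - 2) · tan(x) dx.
\tan{\left(2 \right)}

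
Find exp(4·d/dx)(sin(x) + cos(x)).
\sqrt{2} \sin{\left(x + \frac{\pi}{4} + 4 \right)}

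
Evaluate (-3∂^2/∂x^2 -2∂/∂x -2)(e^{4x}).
- 58 e^{4 x}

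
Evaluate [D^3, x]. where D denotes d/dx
3D^{2}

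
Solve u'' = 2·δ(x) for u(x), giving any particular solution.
|x|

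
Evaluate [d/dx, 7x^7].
49 x^{6}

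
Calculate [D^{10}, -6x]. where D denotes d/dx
-60D^{9}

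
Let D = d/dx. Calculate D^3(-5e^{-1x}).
5 e^{- x}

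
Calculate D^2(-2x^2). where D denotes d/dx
-4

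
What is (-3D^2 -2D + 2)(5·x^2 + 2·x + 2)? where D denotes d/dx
10 x^{2} - 16 x - 30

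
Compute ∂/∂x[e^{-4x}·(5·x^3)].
x^{2} \left(15 - 20 x\right) e^{- 4 x}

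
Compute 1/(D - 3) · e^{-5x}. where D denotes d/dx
- \frac{e^{- 5 x}}{8}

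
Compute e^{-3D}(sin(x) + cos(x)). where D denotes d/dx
\sqrt{2} \cos{\left(- x + \frac{\pi}{4} + 3 \right)}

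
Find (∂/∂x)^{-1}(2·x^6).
\frac{2 x^{7}}{7}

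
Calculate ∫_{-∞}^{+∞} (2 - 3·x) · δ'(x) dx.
3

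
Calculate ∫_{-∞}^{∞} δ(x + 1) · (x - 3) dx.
-4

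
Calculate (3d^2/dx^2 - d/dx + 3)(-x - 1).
- 3 x - 2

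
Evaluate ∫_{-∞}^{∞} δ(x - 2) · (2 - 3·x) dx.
-4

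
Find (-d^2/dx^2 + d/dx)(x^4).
4 x^{2} \left(x - 3\right)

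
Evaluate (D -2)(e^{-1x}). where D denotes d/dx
- 3 e^{- x}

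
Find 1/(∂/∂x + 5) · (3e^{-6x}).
- 3 e^{- 6 x}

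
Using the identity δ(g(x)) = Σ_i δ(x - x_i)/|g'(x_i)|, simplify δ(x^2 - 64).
\frac{\delta(x - 8) + \delta(x + 8)}{16}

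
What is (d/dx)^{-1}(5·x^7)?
\frac{5 x^{8}}{8}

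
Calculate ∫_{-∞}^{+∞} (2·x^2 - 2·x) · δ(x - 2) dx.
4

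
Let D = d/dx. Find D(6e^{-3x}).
- 18 e^{- 3 x}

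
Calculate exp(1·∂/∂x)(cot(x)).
\cot{\left(x + 1 \right)}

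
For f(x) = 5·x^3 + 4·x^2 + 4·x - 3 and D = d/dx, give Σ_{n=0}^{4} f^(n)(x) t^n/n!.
5 t^{3} + t^{2} \left(15 x + 4\right) + t \left(15 x^{2} + 8 x + 4\right) + 5 x^{3} + 4 x^{2} + 4 x - 3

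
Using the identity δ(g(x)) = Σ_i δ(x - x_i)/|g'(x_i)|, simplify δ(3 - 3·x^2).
\frac{\delta(x - 1) + \delta(x + 1)}{6}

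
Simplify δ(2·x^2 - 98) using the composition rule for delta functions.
\frac{\delta(x - 7) + \delta(x + 7)}{28}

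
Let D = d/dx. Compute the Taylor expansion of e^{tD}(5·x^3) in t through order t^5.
5 t^{3} + 15 t^{2} x + 15 t x^{2} + 5 x^{3}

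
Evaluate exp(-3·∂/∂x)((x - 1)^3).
x^{3} - 12 x^{2} + 48 x - 64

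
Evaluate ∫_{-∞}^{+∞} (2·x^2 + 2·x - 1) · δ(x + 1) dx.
-1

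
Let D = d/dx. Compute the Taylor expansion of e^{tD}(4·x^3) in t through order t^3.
4 t^{3} + 12 t^{2} x + 12 t x^{2} + 4 x^{3}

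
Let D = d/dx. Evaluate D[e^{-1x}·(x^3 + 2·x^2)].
x \left(- x^{2} + x + 4\right) e^{- x}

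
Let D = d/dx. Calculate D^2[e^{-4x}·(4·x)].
32 \left(2 x - 1\right) e^{- 4 x}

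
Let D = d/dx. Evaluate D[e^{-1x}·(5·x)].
5 \left(1 - x\right) e^{- x}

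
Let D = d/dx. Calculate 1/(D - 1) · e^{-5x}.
- \frac{e^{- 5 x}}{6}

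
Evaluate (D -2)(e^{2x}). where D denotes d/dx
0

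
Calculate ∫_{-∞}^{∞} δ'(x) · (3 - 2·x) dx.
2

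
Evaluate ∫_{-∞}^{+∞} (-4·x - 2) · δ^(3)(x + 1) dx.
0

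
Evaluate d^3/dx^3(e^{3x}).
27 e^{3 x}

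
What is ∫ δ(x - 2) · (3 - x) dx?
1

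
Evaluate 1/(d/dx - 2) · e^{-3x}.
- \frac{e^{- 3 x}}{5}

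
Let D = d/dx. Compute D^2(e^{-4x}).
16 e^{- 4 x}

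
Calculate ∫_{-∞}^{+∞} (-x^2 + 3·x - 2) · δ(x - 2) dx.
0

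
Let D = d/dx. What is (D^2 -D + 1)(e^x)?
e^{x}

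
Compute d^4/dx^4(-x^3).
0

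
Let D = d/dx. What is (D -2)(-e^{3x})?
- e^{3 x}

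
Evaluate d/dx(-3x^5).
- 15 x^{4}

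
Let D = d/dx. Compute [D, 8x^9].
72 x^{8}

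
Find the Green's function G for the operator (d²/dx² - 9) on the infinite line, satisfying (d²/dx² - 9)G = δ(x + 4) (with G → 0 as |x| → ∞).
-\frac{e^{-3|x + 4|}}{6}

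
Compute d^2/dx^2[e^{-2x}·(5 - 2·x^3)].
4 \left(- 2 x^{3} + 6 x^{2} - 3 x + 5\right) e^{- 2 x}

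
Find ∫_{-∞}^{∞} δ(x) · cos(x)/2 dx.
\frac{1}{2}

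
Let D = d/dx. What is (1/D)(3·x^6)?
\frac{3 x^{7}}{7}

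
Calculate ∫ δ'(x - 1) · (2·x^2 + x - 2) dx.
-5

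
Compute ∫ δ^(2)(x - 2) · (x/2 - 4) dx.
0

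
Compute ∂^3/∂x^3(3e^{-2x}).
- 24 e^{- 2 x}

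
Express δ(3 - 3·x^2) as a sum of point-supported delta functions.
\frac{\delta(x - 1) + \delta(x + 1)}{6}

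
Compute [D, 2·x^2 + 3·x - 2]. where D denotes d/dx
4 x + 3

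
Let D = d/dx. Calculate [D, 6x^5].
30 x^{4}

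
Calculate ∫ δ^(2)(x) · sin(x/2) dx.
0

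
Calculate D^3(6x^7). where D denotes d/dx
1260 x^{4}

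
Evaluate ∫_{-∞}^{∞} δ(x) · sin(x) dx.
0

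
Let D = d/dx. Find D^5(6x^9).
90720 x^{4}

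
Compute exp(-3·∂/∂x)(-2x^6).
- 2 x^{6} + 36 x^{5} - 270 x^{4} + 1080 x^{3} - 2430 x^{2} + 2916 x - 1458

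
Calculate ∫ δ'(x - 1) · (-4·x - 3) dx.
4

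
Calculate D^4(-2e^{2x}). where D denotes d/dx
- 32 e^{2 x}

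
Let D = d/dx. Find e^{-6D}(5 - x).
11 - x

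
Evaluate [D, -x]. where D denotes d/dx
-1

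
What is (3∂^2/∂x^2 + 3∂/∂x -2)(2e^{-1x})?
- 4 e^{- x}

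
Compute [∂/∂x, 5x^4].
20 x^{3}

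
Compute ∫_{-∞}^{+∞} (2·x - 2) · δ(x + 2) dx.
-6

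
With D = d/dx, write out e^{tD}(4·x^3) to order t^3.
4 t^{3} + 12 t^{2} x + 12 t x^{2} + 4 x^{3}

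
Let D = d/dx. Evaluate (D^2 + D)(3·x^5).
15 x^{3} \left(x + 4\right)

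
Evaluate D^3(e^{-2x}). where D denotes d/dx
- 8 e^{- 2 x}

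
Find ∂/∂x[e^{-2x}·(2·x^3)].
x^{2} \left(6 - 4 x\right) e^{- 2 x}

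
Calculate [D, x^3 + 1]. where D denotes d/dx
3 x^{2}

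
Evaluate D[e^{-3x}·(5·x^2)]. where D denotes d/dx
5 x \left(2 - 3 x\right) e^{- 3 x}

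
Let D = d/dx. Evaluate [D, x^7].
7 x^{6}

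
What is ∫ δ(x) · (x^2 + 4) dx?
4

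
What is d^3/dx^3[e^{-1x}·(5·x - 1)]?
\left(16 - 5 x\right) e^{- x}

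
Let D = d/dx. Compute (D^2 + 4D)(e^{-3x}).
- 3 e^{- 3 x}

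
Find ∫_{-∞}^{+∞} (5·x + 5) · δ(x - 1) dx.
10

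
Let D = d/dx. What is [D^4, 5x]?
20D^{3}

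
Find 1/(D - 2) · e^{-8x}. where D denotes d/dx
- \frac{e^{- 8 x}}{10}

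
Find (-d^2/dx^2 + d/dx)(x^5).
5 x^{3} \left(x - 4\right)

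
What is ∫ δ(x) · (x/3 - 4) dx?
-4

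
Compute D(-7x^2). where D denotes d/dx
- 14 x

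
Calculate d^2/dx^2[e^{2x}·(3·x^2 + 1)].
\left(12 x^{2} + 24 x + 10\right) e^{2 x}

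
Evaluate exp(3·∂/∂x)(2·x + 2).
2 x + 8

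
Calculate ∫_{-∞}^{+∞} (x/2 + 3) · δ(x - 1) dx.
\frac{7}{2}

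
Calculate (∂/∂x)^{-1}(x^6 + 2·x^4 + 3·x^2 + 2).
\frac{x^{7}}{7} + \frac{2 x^{5}}{5} + x^{3} + 2 x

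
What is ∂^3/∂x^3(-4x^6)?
- 480 x^{3}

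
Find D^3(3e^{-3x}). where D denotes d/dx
- 81 e^{- 3 x}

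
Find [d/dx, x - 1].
1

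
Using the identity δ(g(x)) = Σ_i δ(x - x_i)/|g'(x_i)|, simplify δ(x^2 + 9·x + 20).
\frac{\delta(x + 5) + \delta(x + 4)}{1}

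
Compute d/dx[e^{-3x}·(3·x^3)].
9 x^{2} \left(1 - x\right) e^{- 3 x}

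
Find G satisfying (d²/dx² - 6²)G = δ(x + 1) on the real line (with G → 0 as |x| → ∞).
-\frac{e^{-6|x + 1|}}{12}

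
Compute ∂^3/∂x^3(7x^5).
420 x^{2}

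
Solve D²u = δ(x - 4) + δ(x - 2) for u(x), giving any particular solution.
\frac{|x - 4|}{2} + \frac{|x - 2|}{2}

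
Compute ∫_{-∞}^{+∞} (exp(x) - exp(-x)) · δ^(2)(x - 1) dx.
2 \sinh{\left(1 \right)}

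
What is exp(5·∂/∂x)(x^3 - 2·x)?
x^{3} + 15 x^{2} + 73 x + 115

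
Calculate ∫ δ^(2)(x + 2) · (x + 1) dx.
0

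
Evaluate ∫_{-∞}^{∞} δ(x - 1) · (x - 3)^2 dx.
4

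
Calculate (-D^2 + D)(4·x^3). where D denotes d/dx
12 x \left(x - 2\right)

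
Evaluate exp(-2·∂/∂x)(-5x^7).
- 5 x^{7} + 70 x^{6} - 420 x^{5} + 1400 x^{4} - 2800 x^{3} + 3360 x^{2} - 2240 x + 640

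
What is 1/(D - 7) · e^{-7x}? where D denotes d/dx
- \frac{e^{- 7 x}}{14}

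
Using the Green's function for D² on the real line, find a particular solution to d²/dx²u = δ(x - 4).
\frac{|x - 4|}{2}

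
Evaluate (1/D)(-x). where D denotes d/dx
- \frac{x^{2}}{2}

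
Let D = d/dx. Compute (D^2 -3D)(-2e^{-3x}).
- 36 e^{- 3 x}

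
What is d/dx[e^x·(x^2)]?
x \left(x + 2\right) e^{x}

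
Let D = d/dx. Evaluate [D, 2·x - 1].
2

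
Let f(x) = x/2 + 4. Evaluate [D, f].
\frac{1}{2}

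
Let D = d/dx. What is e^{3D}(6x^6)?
6 x^{6} + 108 x^{5} + 810 x^{4} + 3240 x^{3} + 7290 x^{2} + 8748 x + 4374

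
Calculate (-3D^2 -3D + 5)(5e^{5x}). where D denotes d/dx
- 425 e^{5 x}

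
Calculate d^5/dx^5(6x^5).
720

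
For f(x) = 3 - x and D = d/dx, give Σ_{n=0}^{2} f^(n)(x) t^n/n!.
- t - x + 3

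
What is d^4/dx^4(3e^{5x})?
1875 e^{5 x}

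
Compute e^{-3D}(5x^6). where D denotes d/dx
5 x^{6} - 90 x^{5} + 675 x^{4} - 2700 x^{3} + 6075 x^{2} - 7290 x + 3645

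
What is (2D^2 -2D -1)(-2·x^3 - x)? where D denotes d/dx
2 x^{3} + 12 x^{2} - 23 x + 2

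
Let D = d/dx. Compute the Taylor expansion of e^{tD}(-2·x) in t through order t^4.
- 2 t - 2 x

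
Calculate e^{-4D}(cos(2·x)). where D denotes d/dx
\cos{\left(2 x - 8 \right)}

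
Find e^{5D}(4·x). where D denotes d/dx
4 x + 20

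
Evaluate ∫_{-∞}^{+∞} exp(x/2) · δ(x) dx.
1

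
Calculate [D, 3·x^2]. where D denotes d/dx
6 x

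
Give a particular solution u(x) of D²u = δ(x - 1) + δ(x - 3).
\frac{|x - 1|}{2} + \frac{|x - 3|}{2}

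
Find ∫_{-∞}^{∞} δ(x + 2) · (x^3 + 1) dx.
-7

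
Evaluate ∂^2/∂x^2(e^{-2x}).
4 e^{- 2 x}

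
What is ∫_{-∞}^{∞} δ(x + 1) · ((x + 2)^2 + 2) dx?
3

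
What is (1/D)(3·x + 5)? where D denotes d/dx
\frac{3 x^{2}}{2} + 5 x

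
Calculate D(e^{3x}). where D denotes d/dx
3 e^{3 x}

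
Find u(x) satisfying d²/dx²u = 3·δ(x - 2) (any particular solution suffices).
\frac{3|x - 2|}{2}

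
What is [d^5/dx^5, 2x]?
10\frac{d^{4}}{dx^{4}}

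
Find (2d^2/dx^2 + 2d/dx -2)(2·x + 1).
2 - 4 x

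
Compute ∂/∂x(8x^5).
40 x^{4}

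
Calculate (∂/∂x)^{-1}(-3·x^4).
- \frac{3 x^{5}}{5}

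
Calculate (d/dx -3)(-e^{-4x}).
7 e^{- 4 x}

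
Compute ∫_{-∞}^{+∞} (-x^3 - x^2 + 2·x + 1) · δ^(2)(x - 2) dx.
-14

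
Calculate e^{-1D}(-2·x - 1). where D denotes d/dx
1 - 2 x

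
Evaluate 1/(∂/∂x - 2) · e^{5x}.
\frac{e^{5 x}}{3}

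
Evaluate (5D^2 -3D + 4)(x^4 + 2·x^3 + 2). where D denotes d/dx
4 x^{4} - 4 x^{3} + 42 x^{2} + 60 x + 8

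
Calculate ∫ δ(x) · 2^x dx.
1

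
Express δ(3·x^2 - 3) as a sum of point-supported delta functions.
\frac{\delta(x - 1) + \delta(x + 1)}{6}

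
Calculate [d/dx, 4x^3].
12 x^{2}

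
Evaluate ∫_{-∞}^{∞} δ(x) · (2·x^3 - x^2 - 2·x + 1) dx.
1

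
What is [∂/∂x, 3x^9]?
27 x^{8}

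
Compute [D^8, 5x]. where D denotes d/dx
40D^{7}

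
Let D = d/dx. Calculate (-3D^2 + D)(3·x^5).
15 x^{3} \left(x - 12\right)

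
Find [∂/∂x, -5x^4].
- 20 x^{3}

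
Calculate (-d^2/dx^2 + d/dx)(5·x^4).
20 x^{2} \left(x - 3\right)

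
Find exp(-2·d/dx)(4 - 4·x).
12 - 4 x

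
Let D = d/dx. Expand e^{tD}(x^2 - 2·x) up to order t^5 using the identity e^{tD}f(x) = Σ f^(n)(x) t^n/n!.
t^{2} + 2 t \left(x - 1\right) + x^{2} - 2 x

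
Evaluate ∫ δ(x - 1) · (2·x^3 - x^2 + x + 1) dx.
3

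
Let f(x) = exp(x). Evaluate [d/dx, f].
e^{x}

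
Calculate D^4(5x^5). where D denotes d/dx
600 x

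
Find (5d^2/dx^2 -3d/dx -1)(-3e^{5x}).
- 327 e^{5 x}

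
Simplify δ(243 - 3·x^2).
\frac{\delta(x - 9) + \delta(x + 9)}{54}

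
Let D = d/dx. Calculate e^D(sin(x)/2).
\frac{\sin{\left(x + 1 \right)}}{2}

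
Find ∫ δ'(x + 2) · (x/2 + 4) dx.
- \frac{1}{2}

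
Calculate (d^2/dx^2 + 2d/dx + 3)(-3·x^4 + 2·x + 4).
- 9 x^{4} - 24 x^{3} - 36 x^{2} + 6 x + 16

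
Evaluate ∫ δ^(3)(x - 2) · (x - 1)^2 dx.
0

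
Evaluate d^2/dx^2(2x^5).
40 x^{3}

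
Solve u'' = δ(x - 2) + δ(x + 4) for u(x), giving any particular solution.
\frac{|x - 2|}{2} + \frac{|x + 4|}{2}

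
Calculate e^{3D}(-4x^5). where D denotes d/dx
- 4 x^{5} - 60 x^{4} - 360 x^{3} - 1080 x^{2} - 1620 x - 972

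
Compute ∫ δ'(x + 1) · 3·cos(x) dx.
- 3 \sin{\left(1 \right)}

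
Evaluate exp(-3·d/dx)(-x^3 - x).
- x^{3} + 9 x^{2} - 28 x + 30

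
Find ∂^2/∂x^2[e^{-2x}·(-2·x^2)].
4 \left(- 2 x^{2} + 4 x - 1\right) e^{- 2 x}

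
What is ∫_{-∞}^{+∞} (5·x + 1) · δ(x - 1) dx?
6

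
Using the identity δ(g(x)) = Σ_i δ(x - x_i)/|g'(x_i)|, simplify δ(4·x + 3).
\frac{\delta(x + 3/4)}{4}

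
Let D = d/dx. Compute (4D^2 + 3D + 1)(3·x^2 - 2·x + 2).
3 x^{2} + 16 x + 20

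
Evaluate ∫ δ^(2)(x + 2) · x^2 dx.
2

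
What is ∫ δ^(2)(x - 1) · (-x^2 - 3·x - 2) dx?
-2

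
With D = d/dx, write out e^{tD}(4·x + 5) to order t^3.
4 t + 4 x + 5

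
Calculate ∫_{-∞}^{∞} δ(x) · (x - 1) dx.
-1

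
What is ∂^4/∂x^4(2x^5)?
240 x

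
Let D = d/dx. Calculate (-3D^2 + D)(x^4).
4 x^{2} \left(x - 9\right)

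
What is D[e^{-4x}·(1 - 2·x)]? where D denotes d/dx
2 \left(4 x - 3\right) e^{- 4 x}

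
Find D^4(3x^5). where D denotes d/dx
360 x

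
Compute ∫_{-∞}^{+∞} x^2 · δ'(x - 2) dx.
-4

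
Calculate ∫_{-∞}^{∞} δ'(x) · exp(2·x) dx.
-2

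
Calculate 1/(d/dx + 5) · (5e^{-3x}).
\frac{5 e^{- 3 x}}{2}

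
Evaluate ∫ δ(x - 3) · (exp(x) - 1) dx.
-1 + e^{3}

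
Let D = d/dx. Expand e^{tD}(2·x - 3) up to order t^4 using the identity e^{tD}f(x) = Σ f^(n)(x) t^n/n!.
2 t + 2 x - 3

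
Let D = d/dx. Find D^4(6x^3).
0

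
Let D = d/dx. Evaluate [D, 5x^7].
35 x^{6}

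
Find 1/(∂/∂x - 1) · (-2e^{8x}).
- \frac{2 e^{8 x}}{7}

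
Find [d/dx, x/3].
\frac{1}{3}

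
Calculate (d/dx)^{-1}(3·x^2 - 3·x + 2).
x^{3} - \frac{3 x^{2}}{2} + 2 x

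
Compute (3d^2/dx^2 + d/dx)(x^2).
2 x + 6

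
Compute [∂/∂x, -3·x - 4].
-3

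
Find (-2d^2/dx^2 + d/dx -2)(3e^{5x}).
- 141 e^{5 x}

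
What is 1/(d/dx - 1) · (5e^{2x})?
5 e^{2 x}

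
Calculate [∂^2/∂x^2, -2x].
-4\frac{d}{dx}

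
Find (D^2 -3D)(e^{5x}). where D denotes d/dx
10 e^{5 x}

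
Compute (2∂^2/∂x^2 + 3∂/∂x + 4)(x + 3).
4 x + 15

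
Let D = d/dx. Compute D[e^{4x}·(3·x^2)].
6 x \left(2 x + 1\right) e^{4 x}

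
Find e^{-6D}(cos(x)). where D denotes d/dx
\cos{\left(x - 6 \right)}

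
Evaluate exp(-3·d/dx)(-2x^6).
- 2 x^{6} + 36 x^{5} - 270 x^{4} + 1080 x^{3} - 2430 x^{2} + 2916 x - 1458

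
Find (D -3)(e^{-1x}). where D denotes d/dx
- 4 e^{- x}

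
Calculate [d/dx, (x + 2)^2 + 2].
2 x + 4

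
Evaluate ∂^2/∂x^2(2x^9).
144 x^{7}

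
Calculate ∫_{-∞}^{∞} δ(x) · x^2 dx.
0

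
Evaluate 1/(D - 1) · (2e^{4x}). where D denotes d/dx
\frac{2 e^{4 x}}{3}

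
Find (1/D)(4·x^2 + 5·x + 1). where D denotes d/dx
\frac{4 x^{3}}{3} + \frac{5 x^{2}}{2} + x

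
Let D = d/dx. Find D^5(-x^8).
- 6720 x^{3}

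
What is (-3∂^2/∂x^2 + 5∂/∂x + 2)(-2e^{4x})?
52 e^{4 x}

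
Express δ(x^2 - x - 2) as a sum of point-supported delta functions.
\frac{\delta(x + 1) + \delta(x - 2)}{3}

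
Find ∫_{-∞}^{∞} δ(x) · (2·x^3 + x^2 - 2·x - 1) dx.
-1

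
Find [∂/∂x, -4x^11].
- 44 x^{10}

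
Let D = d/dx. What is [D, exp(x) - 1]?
e^{x}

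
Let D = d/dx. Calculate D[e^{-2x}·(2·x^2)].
4 x \left(1 - x\right) e^{- 2 x}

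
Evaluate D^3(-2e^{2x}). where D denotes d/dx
- 16 e^{2 x}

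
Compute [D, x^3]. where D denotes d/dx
3 x^{2}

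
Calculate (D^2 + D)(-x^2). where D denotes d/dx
- 2 x - 2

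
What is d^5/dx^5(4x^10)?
120960 x^{5}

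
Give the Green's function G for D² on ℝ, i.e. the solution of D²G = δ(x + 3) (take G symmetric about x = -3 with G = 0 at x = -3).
\frac{|x + 3|}{2}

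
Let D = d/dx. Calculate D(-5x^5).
- 25 x^{4}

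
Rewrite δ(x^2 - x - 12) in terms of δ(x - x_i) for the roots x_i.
\frac{\delta(x - 4) + \delta(x + 3)}{7}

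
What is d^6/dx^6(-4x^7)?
- 20160 x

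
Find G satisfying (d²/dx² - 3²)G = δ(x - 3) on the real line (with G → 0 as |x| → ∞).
-\frac{e^{-3|x - 3|}}{6}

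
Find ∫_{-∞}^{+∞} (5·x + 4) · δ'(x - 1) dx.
-5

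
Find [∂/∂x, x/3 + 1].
\frac{1}{3}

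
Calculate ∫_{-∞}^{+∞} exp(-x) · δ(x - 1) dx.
e^{-1}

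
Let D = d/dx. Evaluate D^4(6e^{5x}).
3750 e^{5 x}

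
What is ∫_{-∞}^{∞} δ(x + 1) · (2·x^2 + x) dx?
1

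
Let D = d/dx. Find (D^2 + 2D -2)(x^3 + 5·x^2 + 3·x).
- 2 x^{3} - 4 x^{2} + 20 x + 16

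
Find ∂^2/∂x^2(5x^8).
280 x^{6}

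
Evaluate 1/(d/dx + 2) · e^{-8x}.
- \frac{e^{- 8 x}}{6}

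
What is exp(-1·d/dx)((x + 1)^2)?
x^{2}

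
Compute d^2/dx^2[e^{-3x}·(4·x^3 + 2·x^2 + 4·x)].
2 \left(18 x^{3} - 27 x^{2} + 18 x - 10\right) e^{- 3 x}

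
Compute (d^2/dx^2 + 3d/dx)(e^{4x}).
28 e^{4 x}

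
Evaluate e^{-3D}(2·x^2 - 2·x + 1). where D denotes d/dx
2 x^{2} - 14 x + 25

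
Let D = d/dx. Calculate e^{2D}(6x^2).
6 x^{2} + 24 x + 24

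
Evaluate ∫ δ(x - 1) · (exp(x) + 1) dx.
1 + e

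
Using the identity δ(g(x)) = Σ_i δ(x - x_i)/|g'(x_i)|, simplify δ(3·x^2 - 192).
\frac{\delta(x - 8) + \delta(x + 8)}{48}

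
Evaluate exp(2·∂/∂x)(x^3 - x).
x^{3} + 6 x^{2} + 11 x + 6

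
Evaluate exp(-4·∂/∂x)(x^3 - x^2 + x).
x^{3} - 13 x^{2} + 57 x - 84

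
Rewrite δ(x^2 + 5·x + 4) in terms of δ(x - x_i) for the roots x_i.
\frac{\delta(x + 1) + \delta(x + 4)}{3}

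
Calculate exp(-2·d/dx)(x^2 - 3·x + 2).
x^{2} - 7 x + 12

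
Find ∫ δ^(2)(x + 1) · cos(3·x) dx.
- 9 \cos{\left(3 \right)}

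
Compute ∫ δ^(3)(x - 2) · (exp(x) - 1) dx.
- e^{2}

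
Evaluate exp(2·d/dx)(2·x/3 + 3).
\frac{2 x}{3} + \frac{13}{3}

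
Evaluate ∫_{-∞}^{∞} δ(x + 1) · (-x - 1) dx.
0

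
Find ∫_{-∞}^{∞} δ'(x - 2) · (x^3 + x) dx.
-13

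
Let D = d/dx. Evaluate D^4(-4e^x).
- 4 e^{x}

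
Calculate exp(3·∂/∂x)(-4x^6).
- 4 x^{6} - 72 x^{5} - 540 x^{4} - 2160 x^{3} - 4860 x^{2} - 5832 x - 2916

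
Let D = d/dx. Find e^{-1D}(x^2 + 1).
x^{2} - 2 x + 2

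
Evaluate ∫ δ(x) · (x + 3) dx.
3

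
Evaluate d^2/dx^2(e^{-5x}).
25 e^{- 5 x}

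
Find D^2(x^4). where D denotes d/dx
12 x^{2}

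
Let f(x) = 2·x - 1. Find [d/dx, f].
2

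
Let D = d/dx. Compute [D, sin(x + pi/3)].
\cos{\left(x + \frac{\pi}{3} \right)}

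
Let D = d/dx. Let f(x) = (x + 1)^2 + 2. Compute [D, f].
2 x + 2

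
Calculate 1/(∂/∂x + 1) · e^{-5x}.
- \frac{e^{- 5 x}}{4}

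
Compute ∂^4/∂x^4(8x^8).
13440 x^{4}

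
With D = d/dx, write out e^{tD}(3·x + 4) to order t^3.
3 t + 3 x + 4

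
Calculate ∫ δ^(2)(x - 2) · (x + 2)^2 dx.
2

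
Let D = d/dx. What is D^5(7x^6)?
5040 x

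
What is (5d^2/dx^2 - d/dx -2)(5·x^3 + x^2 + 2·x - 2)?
- 10 x^{3} - 17 x^{2} + 144 x + 12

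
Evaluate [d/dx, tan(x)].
\frac{1}{\cos^{2}{\left(x \right)}}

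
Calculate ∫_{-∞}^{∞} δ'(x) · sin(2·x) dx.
-2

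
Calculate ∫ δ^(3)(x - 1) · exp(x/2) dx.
- \frac{e^{\frac{1}{2}}}{8}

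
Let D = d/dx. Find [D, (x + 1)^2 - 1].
2 x + 2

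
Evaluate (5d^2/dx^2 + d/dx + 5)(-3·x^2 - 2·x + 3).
- 15 x^{2} - 16 x - 17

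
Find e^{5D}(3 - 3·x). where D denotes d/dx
- 3 x - 12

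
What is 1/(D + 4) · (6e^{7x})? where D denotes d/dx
\frac{6 e^{7 x}}{11}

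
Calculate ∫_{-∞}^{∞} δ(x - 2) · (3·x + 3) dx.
9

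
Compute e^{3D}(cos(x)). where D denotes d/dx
\cos{\left(x + 3 \right)}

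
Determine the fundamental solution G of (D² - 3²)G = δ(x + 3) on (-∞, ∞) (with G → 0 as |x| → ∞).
-\frac{e^{-3|x + 3|}}{6}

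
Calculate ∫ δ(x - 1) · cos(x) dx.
\cos{\left(1 \right)}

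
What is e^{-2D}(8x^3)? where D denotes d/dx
8 x^{3} - 48 x^{2} + 96 x - 64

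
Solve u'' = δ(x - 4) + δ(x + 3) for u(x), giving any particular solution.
\frac{|x - 4|}{2} + \frac{|x + 3|}{2}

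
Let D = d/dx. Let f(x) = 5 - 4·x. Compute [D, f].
-4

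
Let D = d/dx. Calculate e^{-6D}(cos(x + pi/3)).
\cos{\left(x - 6 + \frac{\pi}{3} \right)}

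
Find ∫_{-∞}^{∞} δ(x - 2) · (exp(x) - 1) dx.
-1 + e^{2}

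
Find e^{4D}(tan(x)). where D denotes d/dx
\tan{\left(x + 4 \right)}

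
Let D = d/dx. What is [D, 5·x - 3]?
5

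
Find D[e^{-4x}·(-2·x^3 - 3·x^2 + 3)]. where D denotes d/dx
2 \left(4 x^{3} + 3 x^{2} - 3 x - 6\right) e^{- 4 x}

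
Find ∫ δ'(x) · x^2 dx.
0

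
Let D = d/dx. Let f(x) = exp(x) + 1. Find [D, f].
e^{x}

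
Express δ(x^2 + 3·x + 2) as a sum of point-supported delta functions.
\frac{\delta(x + 1) + \delta(x + 2)}{1}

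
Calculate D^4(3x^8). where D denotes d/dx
5040 x^{4}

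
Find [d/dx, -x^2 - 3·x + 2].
- 2 x - 3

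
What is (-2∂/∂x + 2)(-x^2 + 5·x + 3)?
- 2 x^{2} + 14 x - 4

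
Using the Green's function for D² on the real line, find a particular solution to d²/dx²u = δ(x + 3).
\frac{|x + 3|}{2}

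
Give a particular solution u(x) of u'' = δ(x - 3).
\frac{|x - 3|}{2}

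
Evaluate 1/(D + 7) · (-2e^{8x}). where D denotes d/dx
- \frac{2 e^{8 x}}{15}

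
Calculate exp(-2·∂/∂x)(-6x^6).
- 6 x^{6} + 72 x^{5} - 360 x^{4} + 960 x^{3} - 1440 x^{2} + 1152 x - 384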